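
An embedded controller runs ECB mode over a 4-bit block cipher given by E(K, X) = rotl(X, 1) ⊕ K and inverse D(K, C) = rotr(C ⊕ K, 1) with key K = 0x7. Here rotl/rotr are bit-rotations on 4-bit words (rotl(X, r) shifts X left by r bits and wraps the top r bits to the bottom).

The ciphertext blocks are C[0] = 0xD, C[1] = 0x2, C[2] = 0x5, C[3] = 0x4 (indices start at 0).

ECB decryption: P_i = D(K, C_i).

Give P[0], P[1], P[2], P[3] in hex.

P[0]: D(K, 0xD) = 0x5.
P[1]: D(K, 0x2) = 0xA.
P[2]: D(K, 0x5) = 0x1.
P[3]: D(K, 0x4) = 0x9.

P[0] = 0x5, P[1] = 0xA, P[2] = 0x1, P[3] = 0x9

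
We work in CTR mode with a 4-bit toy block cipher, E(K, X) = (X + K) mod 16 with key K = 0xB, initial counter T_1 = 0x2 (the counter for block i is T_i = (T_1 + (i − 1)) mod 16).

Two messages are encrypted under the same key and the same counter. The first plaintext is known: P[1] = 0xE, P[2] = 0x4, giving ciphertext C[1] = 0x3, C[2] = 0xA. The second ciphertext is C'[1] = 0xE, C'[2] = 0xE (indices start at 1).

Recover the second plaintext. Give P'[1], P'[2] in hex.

P'[1] = 0x3, P'[2] = 0x0

In CTR with a reused counter, both messages share the same keystream S_i, so C_i ⊕ C'_i = P_i ⊕ P'_i and thus P'_i = P_i ⊕ C_i ⊕ C'_i.
P'[1]: 0xE ⊕ 0x3 ⊕ 0xE = 0x3.
P'[2]: 0x4 ⊕ 0xA ⊕ 0xE = 0x0.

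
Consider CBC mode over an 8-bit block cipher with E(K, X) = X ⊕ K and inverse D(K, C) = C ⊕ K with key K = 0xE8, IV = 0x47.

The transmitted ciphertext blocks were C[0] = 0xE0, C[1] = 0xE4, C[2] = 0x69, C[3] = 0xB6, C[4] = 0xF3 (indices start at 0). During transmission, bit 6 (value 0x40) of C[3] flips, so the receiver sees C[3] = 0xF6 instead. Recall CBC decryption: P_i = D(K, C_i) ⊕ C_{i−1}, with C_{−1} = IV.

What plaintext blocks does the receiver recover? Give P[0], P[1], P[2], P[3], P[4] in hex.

Only C[3] changed, to 0xF6. In CBC, a change in C_i garbles P_i and flips the same bit in P_{i+1}. Decrypting the received ciphertext:
P[0]: D(K, 0xE0) = 0x08; 0x08 ⊕ 0x47 = 0x4F.
P[1]: D(K, 0xE4) = 0x0C; 0x0C ⊕ 0xE0 = 0xEC.
P[2]: D(K, 0x69) = 0x81; 0x81 ⊕ 0xE4 = 0x65.
P[3]: D(K, 0xF6) = 0x1E; 0x1E ⊕ 0x69 = 0x77.
P[4]: D(K, 0xF3) = 0x1B; 0x1B ⊕ 0xF6 = 0xED.
Blocks that differ from the original plaintext: P[3], P[4].

P[0] = 0x4F, P[1] = 0xEC, P[2] = 0x65, P[3] = 0x77, P[4] = 0xED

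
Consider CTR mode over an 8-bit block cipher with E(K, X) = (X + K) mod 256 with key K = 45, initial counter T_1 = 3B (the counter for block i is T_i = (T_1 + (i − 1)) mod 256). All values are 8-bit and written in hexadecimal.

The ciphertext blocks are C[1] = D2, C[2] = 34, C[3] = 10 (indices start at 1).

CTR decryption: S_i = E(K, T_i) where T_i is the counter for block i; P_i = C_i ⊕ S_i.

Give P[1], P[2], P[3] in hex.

P[1]: T = 3B, S = E(K, T) = 80; D2 ⊕ 80 = 52.
P[2]: T = 3C, S = E(K, T) = 81; 34 ⊕ 81 = B5.
P[3]: T = 3D, S = E(K, T) = 82; 10 ⊕ 82 = 92.

P[1] = 52, P[2] = B5, P[3] = 92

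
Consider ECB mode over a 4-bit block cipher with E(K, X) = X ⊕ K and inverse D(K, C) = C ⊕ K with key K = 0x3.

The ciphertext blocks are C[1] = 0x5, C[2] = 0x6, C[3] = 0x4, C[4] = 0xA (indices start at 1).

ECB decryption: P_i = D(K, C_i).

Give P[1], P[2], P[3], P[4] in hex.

P[1] = 0x6, P[2] = 0x5, P[3] = 0x7, P[4] = 0x9

P[1]: D(K, 0x5) = 0x6.
P[2]: D(K, 0x6) = 0x5.
P[3]: D(K, 0x4) = 0x7.
P[4]: D(K, 0xA) = 0x9.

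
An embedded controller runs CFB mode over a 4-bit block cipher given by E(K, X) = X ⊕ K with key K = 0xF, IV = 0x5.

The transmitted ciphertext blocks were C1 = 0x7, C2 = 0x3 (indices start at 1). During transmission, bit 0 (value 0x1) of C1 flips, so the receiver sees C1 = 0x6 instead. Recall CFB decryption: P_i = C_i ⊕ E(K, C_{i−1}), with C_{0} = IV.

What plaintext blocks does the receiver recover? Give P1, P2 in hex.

P1 = 0xC, P2 = 0xA

Only C1 changed, to 0x6. In CFB, a change in C_i flips the same bit in P_i and garbles P_{i+1}. Decrypting the received ciphertext:
P1: E(K, 0x5) = 0xA; 0x6 ⊕ 0xA = 0xC.
P2: E(K, 0x6) = 0x9; 0x3 ⊕ 0x9 = 0xA.
Blocks that differ from the original plaintext: P1, P2.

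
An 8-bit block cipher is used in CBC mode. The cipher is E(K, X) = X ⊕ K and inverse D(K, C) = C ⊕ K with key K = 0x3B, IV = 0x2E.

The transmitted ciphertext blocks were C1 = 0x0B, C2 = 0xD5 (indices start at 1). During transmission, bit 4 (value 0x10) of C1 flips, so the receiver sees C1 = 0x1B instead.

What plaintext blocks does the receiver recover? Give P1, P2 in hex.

CBC decryption: P_i = D(K, C_i) ⊕ C_{i−1}, with C_{0} = IV.
Only C1 changed, to 0x1B. In CBC, a change in C_i garbles P_i and flips the same bit in P_{i+1}. Decrypting the received ciphertext:
P1: D(K, 0x1B) = 0x20; 0x20 ⊕ 0x2E = 0x0E.
P2: D(K, 0xD5) = 0xEE; 0xEE ⊕ 0x1B = 0xF5.
Blocks that differ from the original plaintext: P1, P2.

P1 = 0x0E, P2 = 0xF5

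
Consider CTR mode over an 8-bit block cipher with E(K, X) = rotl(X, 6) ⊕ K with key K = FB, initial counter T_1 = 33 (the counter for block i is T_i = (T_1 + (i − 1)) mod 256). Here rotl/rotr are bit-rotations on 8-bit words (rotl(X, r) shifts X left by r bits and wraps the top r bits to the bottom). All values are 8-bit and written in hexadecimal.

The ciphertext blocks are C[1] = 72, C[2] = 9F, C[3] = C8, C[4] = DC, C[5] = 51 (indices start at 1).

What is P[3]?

CTR decryption: S_i = E(K, T_i) where T_i is the counter for block i; P_i = C_i ⊕ S_i.
P[3]: T = 35, S = E(K, T) = B6; C8 ⊕ B6 = 7E.

P[3] = 7E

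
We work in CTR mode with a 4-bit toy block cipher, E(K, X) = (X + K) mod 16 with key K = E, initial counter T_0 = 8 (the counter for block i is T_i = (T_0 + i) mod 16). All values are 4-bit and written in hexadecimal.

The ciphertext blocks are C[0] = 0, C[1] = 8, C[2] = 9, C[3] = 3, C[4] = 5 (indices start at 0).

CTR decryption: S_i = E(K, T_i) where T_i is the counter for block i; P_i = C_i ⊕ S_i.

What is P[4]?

P[4] = F

P[4]: T = C, S = E(K, T) = A; 5 ⊕ A = F.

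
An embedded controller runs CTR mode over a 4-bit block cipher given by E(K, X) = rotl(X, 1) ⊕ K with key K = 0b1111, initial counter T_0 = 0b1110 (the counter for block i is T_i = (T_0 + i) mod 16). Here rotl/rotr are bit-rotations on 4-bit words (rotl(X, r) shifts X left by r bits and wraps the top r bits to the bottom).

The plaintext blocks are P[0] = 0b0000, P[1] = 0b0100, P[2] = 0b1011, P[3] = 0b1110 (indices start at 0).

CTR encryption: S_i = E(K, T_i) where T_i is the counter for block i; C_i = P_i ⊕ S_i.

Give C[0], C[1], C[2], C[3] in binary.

C[0] = 0b0010, C[1] = 0b0100, C[2] = 0b0100, C[3] = 0b0011

C[0]: T = 0b1110, S = E(K, T) = 0b0010; 0b0000 ⊕ 0b0010 = 0b0010.
C[1]: T = 0b1111, S = E(K, T) = 0b0000; 0b0100 ⊕ 0b0000 = 0b0100.
C[2]: T = 0b0000, S = E(K, T) = 0b1111; 0b1011 ⊕ 0b1111 = 0b0100.
C[3]: T = 0b0001, S = E(K, T) = 0b1101; 0b1110 ⊕ 0b1101 = 0b0011.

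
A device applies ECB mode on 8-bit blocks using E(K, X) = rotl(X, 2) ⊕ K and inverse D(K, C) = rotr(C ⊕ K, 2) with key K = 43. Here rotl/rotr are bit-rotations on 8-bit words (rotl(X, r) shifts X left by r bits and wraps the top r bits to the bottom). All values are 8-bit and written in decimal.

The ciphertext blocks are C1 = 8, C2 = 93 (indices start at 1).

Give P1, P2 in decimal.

P1 = 200, P2 = 157

ECB decryption: P_i = D(K, C_i).
P1: D(K, 8) = 200.
P2: D(K, 93) = 157.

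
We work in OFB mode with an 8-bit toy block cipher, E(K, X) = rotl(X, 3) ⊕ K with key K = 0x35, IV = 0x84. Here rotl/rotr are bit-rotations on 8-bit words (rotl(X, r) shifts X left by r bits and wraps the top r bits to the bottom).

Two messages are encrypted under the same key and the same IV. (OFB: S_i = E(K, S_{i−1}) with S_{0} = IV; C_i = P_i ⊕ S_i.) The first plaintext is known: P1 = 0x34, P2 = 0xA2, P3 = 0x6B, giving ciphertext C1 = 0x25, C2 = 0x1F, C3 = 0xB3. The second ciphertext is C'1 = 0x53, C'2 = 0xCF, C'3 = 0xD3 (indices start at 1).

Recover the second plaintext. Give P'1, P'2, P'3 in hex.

In OFB with a reused IV, both messages share the same keystream S_i, so C_i ⊕ C'_i = P_i ⊕ P'_i and thus P'_i = P_i ⊕ C_i ⊕ C'_i.
P'1: 0x34 ⊕ 0x25 ⊕ 0x53 = 0x42.
P'2: 0xA2 ⊕ 0x1F ⊕ 0xCF = 0x72.
P'3: 0x6B ⊕ 0xB3 ⊕ 0xD3 = 0x0B.

P'1 = 0x42, P'2 = 0x72, P'3 = 0x0B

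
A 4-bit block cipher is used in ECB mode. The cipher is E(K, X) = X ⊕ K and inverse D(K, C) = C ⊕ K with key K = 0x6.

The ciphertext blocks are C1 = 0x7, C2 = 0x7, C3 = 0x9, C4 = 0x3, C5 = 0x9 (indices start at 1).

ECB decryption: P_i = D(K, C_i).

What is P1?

P1 = 0x1

P1: D(K, 0x7) = 0x1.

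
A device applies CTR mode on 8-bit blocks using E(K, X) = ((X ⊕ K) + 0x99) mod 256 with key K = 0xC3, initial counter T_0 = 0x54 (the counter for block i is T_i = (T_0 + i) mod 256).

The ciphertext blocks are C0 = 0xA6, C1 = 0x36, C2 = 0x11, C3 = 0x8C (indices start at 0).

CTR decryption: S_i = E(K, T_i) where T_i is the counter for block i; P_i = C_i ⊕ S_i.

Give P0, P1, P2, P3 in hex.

P0 = 0x96, P1 = 0x19, P2 = 0x3F, P3 = 0xA1

P0: T = 0x54, S = E(K, T) = 0x30; 0xA6 ⊕ 0x30 = 0x96.
P1: T = 0x55, S = E(K, T) = 0x2F; 0x36 ⊕ 0x2F = 0x19.
P2: T = 0x56, S = E(K, T) = 0x2E; 0x11 ⊕ 0x2E = 0x3F.
P3: T = 0x57, S = E(K, T) = 0x2D; 0x8C ⊕ 0x2D = 0xA1.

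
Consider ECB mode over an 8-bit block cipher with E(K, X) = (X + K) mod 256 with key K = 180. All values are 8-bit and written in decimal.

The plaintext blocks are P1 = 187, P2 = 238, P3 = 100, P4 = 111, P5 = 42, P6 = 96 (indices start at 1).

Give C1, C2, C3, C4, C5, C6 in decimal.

ECB encryption: C_i = E(K, P_i).
C1: E(K, 187) = 111.
C2: E(K, 238) = 162.
C3: E(K, 100) = 24.
C4: E(K, 111) = 35.
C5: E(K, 42) = 222.
C6: E(K, 96) = 20.

C1 = 111, C2 = 162, C3 = 24, C4 = 35, C5 = 222, C6 = 20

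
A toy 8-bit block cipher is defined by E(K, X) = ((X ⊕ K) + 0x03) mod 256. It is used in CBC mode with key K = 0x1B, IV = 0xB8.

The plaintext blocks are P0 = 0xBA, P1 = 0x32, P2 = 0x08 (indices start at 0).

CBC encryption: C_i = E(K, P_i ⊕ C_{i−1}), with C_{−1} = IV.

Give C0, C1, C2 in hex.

C0 = 0x1C, C1 = 0x38, C2 = 0x2E

C0: P0 ⊕ 0xB8 = 0x02; E(K, 0x02) = 0x1C.
C1: P1 ⊕ 0x1C = 0x2E; E(K, 0x2E) = 0x38.
C2: P2 ⊕ 0x38 = 0x30; E(K, 0x30) = 0x2E.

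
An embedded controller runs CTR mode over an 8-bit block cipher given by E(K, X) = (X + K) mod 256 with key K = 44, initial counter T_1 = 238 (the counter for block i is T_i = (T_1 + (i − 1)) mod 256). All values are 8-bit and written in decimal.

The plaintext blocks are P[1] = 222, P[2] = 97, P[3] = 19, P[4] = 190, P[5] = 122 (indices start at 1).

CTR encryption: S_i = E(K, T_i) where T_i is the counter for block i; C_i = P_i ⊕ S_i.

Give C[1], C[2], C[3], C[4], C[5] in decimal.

C[1]: T = 238, S = E(K, T) = 26; 222 ⊕ 26 = 196.
C[2]: T = 239, S = E(K, T) = 27; 97 ⊕ 27 = 122.
C[3]: T = 240, S = E(K, T) = 28; 19 ⊕ 28 = 15.
C[4]: T = 241, S = E(K, T) = 29; 190 ⊕ 29 = 163.
C[5]: T = 242, S = E(K, T) = 30; 122 ⊕ 30 = 100.

C[1] = 196, C[2] = 122, C[3] = 15, C[4] = 163, C[5] = 100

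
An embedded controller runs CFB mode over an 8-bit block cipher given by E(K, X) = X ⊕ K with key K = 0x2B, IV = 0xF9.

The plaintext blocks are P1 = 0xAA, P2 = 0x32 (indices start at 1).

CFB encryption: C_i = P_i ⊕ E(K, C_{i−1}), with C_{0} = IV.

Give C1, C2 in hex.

C1: E(K, 0xF9) = 0xD2; 0xAA ⊕ 0xD2 = 0x78.
C2: E(K, 0x78) = 0x53; 0x32 ⊕ 0x53 = 0x61.

C1 = 0x78, C2 = 0x61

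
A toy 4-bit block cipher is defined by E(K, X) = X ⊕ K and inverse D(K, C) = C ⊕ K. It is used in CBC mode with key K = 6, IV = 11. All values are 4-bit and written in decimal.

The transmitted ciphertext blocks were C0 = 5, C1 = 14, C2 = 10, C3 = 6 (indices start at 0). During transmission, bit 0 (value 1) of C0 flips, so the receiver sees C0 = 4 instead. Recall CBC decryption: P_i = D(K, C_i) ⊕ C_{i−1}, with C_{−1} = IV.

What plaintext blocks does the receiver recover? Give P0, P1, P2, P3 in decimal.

Only C0 changed, to 4. In CBC, a change in C_i garbles P_i and flips the same bit in P_{i+1}. Decrypting the received ciphertext:
P0: D(K, 4) = 2; 2 ⊕ 11 = 9.
P1: D(K, 14) = 8; 8 ⊕ 4 = 12.
P2: D(K, 10) = 12; 12 ⊕ 14 = 2.
P3: D(K, 6) = 0; 0 ⊕ 10 = 10.
Blocks that differ from the original plaintext: P0, P1.

P0 = 9, P1 = 12, P2 = 2, P3 = 10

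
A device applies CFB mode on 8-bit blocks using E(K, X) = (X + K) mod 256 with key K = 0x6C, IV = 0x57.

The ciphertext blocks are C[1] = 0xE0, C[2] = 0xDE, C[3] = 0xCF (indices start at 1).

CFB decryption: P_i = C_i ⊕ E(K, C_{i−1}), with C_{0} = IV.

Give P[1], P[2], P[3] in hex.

P[1] = 0x23, P[2] = 0x92, P[3] = 0x85

P[1]: E(K, 0x57) = 0xC3; 0xE0 ⊕ 0xC3 = 0x23.
P[2]: E(K, 0xE0) = 0x4C; 0xDE ⊕ 0x4C = 0x92.
P[3]: E(K, 0xDE) = 0x4A; 0xCF ⊕ 0x4A = 0x85.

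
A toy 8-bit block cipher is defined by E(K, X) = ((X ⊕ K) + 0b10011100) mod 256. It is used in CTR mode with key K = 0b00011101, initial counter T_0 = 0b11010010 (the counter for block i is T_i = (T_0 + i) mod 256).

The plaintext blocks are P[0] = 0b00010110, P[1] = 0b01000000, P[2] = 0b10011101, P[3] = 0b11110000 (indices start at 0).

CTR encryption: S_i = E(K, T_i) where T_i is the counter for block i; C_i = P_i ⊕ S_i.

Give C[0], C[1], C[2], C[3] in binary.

C[0]: T = 0b11010010, S = E(K, T) = 0b01101011; 0b00010110 ⊕ 0b01101011 = 0b01111101.
C[1]: T = 0b11010011, S = E(K, T) = 0b01101010; 0b01000000 ⊕ 0b01101010 = 0b00101010.
C[2]: T = 0b11010100, S = E(K, T) = 0b01100101; 0b10011101 ⊕ 0b01100101 = 0b11111000.
C[3]: T = 0b11010101, S = E(K, T) = 0b01100100; 0b11110000 ⊕ 0b01100100 = 0b10010100.

C[0] = 0b01111101, C[1] = 0b00101010, C[2] = 0b11111000, C[3] = 0b10010100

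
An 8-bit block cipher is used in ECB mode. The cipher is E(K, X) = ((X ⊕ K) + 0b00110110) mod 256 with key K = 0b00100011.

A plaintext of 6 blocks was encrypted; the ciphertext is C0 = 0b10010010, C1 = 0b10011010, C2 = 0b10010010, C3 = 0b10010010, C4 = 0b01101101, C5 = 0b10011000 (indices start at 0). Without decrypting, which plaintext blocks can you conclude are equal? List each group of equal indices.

ECB encrypts each block independently with the same key, so equal ciphertext blocks imply equal plaintext blocks.
C0 = C2 = C3 = 0b10010010, so P0 = P2 = P3.

P0 = P2 = P3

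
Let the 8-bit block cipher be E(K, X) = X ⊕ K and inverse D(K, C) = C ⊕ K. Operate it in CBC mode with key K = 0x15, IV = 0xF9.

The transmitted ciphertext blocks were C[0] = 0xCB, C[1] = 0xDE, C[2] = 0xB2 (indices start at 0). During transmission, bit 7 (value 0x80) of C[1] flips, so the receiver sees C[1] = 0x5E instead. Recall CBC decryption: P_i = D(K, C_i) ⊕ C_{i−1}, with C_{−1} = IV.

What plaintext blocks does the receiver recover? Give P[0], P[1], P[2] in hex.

Only C[1] changed, to 0x5E. In CBC, a change in C_i garbles P_i and flips the same bit in P_{i+1}. Decrypting the received ciphertext:
P[0]: D(K, 0xCB) = 0xDE; 0xDE ⊕ 0xF9 = 0x27.
P[1]: D(K, 0x5E) = 0x4B; 0x4B ⊕ 0xCB = 0x80.
P[2]: D(K, 0xB2) = 0xA7; 0xA7 ⊕ 0x5E = 0xF9.
Blocks that differ from the original plaintext: P[1], P[2].

P[0] = 0x27, P[1] = 0x80, P[2] = 0xF9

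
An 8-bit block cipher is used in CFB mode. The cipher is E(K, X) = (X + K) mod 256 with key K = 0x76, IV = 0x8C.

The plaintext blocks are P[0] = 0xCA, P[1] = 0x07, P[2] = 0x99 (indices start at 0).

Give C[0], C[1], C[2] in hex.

CFB encryption: C_i = P_i ⊕ E(K, C_{i−1}), with C_{−1} = IV.
C[0]: E(K, 0x8C) = 0x02; 0xCA ⊕ 0x02 = 0xC8.
C[1]: E(K, 0xC8) = 0x3E; 0x07 ⊕ 0x3E = 0x39.
C[2]: E(K, 0x39) = 0xAF; 0x99 ⊕ 0xAF = 0x36.

C[0] = 0xC8, C[1] = 0x39, C[2] = 0x36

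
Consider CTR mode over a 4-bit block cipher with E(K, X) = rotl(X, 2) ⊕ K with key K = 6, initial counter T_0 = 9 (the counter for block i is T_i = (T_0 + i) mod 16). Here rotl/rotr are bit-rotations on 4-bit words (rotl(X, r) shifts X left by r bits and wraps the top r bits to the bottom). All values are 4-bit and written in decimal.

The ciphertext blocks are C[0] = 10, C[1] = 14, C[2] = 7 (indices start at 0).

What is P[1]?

P[1] = 2

CTR decryption: S_i = E(K, T_i) where T_i is the counter for block i; P_i = C_i ⊕ S_i.
P[1]: T = 10, S = E(K, T) = 12; 14 ⊕ 12 = 2.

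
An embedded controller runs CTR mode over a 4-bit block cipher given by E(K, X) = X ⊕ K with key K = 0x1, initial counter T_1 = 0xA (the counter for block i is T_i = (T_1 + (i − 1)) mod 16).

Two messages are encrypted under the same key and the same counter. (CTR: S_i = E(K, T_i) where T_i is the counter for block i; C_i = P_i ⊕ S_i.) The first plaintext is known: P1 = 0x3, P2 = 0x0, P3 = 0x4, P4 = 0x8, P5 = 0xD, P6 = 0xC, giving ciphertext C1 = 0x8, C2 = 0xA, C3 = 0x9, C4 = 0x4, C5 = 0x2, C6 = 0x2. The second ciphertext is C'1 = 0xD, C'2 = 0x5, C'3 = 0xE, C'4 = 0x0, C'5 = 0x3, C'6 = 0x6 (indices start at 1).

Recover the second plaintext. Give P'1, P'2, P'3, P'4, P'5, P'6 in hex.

In CTR with a reused counter, both messages share the same keystream S_i, so C_i ⊕ C'_i = P_i ⊕ P'_i and thus P'_i = P_i ⊕ C_i ⊕ C'_i.
P'1: 0x3 ⊕ 0x8 ⊕ 0xD = 0x6.
P'2: 0x0 ⊕ 0xA ⊕ 0x5 = 0xF.
P'3: 0x4 ⊕ 0x9 ⊕ 0xE = 0x3.
P'4: 0x8 ⊕ 0x4 ⊕ 0x0 = 0xC.
P'5: 0xD ⊕ 0x2 ⊕ 0x3 = 0xC.
P'6: 0xC ⊕ 0x2 ⊕ 0x6 = 0x8.

P'1 = 0x6, P'2 = 0xF, P'3 = 0x3, P'4 = 0xC, P'5 = 0xC, P'6 = 0x8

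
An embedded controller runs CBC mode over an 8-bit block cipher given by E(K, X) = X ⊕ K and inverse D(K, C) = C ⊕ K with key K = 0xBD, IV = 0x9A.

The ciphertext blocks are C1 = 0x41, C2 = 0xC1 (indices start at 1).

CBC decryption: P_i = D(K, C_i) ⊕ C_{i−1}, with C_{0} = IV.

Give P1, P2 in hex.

P1: D(K, 0x41) = 0xFC; 0xFC ⊕ 0x9A = 0x66.
P2: D(K, 0xC1) = 0x7C; 0x7C ⊕ 0x41 = 0x3D.

P1 = 0x66, P2 = 0x3D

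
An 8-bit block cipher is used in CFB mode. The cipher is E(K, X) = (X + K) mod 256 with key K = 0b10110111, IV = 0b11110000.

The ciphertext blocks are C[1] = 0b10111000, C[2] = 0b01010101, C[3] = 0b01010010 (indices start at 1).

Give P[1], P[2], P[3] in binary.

P[1] = 0b00011111, P[2] = 0b00111010, P[3] = 0b01011110

CFB decryption: P_i = C_i ⊕ E(K, C_{i−1}), with C_{0} = IV.
P[1]: E(K, 0b11110000) = 0b10100111; 0b10111000 ⊕ 0b10100111 = 0b00011111.
P[2]: E(K, 0b10111000) = 0b01101111; 0b01010101 ⊕ 0b01101111 = 0b00111010.
P[3]: E(K, 0b01010101) = 0b00001100; 0b01010010 ⊕ 0b00001100 = 0b01011110.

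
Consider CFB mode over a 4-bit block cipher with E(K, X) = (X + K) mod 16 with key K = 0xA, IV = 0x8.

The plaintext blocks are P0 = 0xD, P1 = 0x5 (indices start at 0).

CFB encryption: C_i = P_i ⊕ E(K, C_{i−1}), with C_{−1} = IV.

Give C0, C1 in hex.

C0: E(K, 0x8) = 0x2; 0xD ⊕ 0x2 = 0xF.
C1: E(K, 0xF) = 0x9; 0x5 ⊕ 0x9 = 0xC.

C0 = 0xF, C1 = 0xC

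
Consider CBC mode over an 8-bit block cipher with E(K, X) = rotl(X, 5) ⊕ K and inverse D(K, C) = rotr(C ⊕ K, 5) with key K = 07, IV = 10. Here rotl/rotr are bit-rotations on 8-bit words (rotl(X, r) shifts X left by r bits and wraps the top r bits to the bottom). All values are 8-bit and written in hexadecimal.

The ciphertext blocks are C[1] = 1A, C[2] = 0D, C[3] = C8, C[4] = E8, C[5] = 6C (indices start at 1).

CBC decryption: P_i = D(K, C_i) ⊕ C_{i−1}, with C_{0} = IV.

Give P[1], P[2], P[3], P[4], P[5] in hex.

P[1] = F8, P[2] = 4A, P[3] = 73, P[4] = B7, P[5] = B3

P[1]: D(K, 1A) = E8; E8 ⊕ 10 = F8.
P[2]: D(K, 0D) = 50; 50 ⊕ 1A = 4A.
P[3]: D(K, C8) = 7E; 7E ⊕ 0D = 73.
P[4]: D(K, E8) = 7F; 7F ⊕ C8 = B7.
P[5]: D(K, 6C) = 5B; 5B ⊕ E8 = B3.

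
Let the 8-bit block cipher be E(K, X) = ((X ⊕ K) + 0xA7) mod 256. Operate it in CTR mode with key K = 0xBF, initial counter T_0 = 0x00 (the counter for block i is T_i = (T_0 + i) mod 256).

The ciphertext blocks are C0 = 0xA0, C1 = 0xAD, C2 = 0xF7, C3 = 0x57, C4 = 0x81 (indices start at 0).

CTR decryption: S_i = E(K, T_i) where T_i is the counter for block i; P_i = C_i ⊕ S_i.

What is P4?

P4: T = 0x04, S = E(K, T) = 0x62; 0x81 ⊕ 0x62 = 0xE3.

P4 = 0xE3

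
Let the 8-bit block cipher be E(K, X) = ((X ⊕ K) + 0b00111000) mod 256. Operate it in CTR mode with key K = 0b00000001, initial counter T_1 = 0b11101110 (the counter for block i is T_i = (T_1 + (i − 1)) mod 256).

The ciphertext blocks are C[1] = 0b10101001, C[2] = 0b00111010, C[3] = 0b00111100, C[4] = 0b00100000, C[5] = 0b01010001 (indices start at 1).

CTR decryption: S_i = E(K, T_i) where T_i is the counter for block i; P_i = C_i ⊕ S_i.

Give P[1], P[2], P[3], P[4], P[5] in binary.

P[1]: T = 0b11101110, S = E(K, T) = 0b00100111; 0b10101001 ⊕ 0b00100111 = 0b10001110.
P[2]: T = 0b11101111, S = E(K, T) = 0b00100110; 0b00111010 ⊕ 0b00100110 = 0b00011100.
P[3]: T = 0b11110000, S = E(K, T) = 0b00101001; 0b00111100 ⊕ 0b00101001 = 0b00010101.
P[4]: T = 0b11110001, S = E(K, T) = 0b00101000; 0b00100000 ⊕ 0b00101000 = 0b00001000.
P[5]: T = 0b11110010, S = E(K, T) = 0b00101011; 0b01010001 ⊕ 0b00101011 = 0b01111010.

P[1] = 0b10001110, P[2] = 0b00011100, P[3] = 0b00010101, P[4] = 0b00001000, P[5] = 0b01111010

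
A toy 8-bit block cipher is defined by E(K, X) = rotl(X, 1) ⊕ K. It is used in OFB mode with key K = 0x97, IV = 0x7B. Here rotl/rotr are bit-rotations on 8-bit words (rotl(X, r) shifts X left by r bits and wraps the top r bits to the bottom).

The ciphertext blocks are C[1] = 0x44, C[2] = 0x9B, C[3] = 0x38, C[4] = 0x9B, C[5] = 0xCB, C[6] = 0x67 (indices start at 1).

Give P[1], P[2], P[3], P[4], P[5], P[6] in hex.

P[1] = 0x25, P[2] = 0xCE, P[3] = 0x05, P[4] = 0x76, P[5] = 0x87, P[6] = 0x68

OFB decryption: S_i = E(K, S_{i−1}) with S_{0} = IV; P_i = C_i ⊕ S_i.
P[1]: S = E(K, 0x7B) = 0x61; 0x44 ⊕ 0x61 = 0x25.
P[2]: S = E(K, 0x61) = 0x55; 0x9B ⊕ 0x55 = 0xCE.
P[3]: S = E(K, 0x55) = 0x3D; 0x38 ⊕ 0x3D = 0x05.
P[4]: S = E(K, 0x3D) = 0xED; 0x9B ⊕ 0xED = 0x76.
P[5]: S = E(K, 0xED) = 0x4C; 0xCB ⊕ 0x4C = 0x87.
P[6]: S = E(K, 0x4C) = 0x0F; 0x67 ⊕ 0x0F = 0x68.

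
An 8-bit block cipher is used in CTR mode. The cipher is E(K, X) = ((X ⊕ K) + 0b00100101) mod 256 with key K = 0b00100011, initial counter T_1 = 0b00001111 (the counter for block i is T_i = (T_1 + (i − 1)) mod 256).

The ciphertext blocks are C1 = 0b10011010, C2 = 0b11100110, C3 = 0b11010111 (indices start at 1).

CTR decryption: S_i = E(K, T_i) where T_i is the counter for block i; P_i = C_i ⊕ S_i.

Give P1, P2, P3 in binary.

P1 = 0b11001011, P2 = 0b10111110, P3 = 0b10000000

P1: T = 0b00001111, S = E(K, T) = 0b01010001; 0b10011010 ⊕ 0b01010001 = 0b11001011.
P2: T = 0b00010000, S = E(K, T) = 0b01011000; 0b11100110 ⊕ 0b01011000 = 0b10111110.
P3: T = 0b00010001, S = E(K, T) = 0b01010111; 0b11010111 ⊕ 0b01010111 = 0b10000000.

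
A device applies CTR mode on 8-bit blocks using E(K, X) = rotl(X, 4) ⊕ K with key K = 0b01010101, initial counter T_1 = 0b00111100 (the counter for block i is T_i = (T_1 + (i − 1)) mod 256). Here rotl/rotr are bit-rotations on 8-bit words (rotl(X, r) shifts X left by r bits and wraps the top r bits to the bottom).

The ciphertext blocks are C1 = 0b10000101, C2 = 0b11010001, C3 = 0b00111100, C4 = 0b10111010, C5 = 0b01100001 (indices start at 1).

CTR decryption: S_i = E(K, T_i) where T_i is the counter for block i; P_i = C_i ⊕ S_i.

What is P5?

P5: T = 0b01000000, S = E(K, T) = 0b01010001; 0b01100001 ⊕ 0b01010001 = 0b00110000.

P5 = 0b00110000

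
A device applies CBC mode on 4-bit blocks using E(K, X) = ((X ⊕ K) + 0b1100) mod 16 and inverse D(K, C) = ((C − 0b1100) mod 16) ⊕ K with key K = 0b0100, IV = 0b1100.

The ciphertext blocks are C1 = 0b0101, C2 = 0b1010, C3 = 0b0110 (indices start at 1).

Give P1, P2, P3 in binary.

CBC decryption: P_i = D(K, C_i) ⊕ C_{i−1}, with C_{0} = IV.
P1: D(K, 0b0101) = 0b1101; 0b1101 ⊕ 0b1100 = 0b0001.
P2: D(K, 0b1010) = 0b1010; 0b1010 ⊕ 0b0101 = 0b1111.
P3: D(K, 0b0110) = 0b1110; 0b1110 ⊕ 0b1010 = 0b0100.

P1 = 0b0001, P2 = 0b1111, P3 = 0b0100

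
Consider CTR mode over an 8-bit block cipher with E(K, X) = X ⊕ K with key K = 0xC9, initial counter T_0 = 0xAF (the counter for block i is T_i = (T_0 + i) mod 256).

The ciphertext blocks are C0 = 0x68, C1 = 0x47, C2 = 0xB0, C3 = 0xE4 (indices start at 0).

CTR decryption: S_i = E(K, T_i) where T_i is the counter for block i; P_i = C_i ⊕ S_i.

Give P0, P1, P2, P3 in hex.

P0: T = 0xAF, S = E(K, T) = 0x66; 0x68 ⊕ 0x66 = 0x0E.
P1: T = 0xB0, S = E(K, T) = 0x79; 0x47 ⊕ 0x79 = 0x3E.
P2: T = 0xB1, S = E(K, T) = 0x78; 0xB0 ⊕ 0x78 = 0xC8.
P3: T = 0xB2, S = E(K, T) = 0x7B; 0xE4 ⊕ 0x7B = 0x9F.

P0 = 0x0E, P1 = 0x3E, P2 = 0xC8, P3 = 0x9F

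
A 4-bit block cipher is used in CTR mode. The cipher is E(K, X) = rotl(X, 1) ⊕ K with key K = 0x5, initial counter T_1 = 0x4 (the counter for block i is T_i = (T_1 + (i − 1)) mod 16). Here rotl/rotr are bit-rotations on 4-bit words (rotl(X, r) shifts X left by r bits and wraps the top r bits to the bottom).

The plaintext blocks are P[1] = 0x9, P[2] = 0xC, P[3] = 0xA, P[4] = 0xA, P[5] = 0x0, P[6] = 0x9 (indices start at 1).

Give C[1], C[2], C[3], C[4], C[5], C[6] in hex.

CTR encryption: S_i = E(K, T_i) where T_i is the counter for block i; C_i = P_i ⊕ S_i.
C[1]: T = 0x4, S = E(K, T) = 0xD; 0x9 ⊕ 0xD = 0x4.
C[2]: T = 0x5, S = E(K, T) = 0xF; 0xC ⊕ 0xF = 0x3.
C[3]: T = 0x6, S = E(K, T) = 0x9; 0xA ⊕ 0x9 = 0x3.
C[4]: T = 0x7, S = E(K, T) = 0xB; 0xA ⊕ 0xB = 0x1.
C[5]: T = 0x8, S = E(K, T) = 0x4; 0x0 ⊕ 0x4 = 0x4.
C[6]: T = 0x9, S = E(K, T) = 0x6; 0x9 ⊕ 0x6 = 0xF.

C[1] = 0x4, C[2] = 0x3, C[3] = 0x3, C[4] = 0x1, C[5] = 0x4, C[6] = 0xF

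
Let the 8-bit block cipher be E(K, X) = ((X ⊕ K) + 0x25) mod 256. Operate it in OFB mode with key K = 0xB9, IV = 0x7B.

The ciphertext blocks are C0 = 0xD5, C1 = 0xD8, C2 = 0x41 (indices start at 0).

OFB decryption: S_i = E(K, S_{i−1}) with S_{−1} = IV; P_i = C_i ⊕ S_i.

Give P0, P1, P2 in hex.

P0 = 0x32, P1 = 0x5B, P2 = 0x1E

P0: S = E(K, 0x7B) = 0xE7; 0xD5 ⊕ 0xE7 = 0x32.
P1: S = E(K, 0xE7) = 0x83; 0xD8 ⊕ 0x83 = 0x5B.
P2: S = E(K, 0x83) = 0x5F; 0x41 ⊕ 0x5F = 0x1E.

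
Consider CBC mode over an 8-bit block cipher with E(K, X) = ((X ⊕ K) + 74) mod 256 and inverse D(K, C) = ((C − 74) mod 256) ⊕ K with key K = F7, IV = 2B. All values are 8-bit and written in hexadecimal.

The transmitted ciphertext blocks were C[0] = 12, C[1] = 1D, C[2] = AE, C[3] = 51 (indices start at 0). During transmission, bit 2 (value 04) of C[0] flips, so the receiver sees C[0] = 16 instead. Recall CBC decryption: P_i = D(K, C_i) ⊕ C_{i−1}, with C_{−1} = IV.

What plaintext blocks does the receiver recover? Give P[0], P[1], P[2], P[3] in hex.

P[0] = 7E, P[1] = 48, P[2] = D0, P[3] = 84

Only C[0] changed, to 16. In CBC, a change in C_i garbles P_i and flips the same bit in P_{i+1}. Decrypting the received ciphertext:
P[0]: D(K, 16) = 55; 55 ⊕ 2B = 7E.
P[1]: D(K, 1D) = 5E; 5E ⊕ 16 = 48.
P[2]: D(K, AE) = CD; CD ⊕ 1D = D0.
P[3]: D(K, 51) = 2A; 2A ⊕ AE = 84.
Blocks that differ from the original plaintext: P[0], P[1].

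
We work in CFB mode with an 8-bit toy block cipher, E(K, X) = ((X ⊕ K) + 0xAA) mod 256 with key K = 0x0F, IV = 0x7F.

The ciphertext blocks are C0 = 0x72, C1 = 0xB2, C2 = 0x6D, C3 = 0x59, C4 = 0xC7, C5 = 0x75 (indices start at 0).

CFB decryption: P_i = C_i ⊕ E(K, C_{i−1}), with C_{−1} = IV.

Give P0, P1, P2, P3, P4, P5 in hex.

P0: E(K, 0x7F) = 0x1A; 0x72 ⊕ 0x1A = 0x68.
P1: E(K, 0x72) = 0x27; 0xB2 ⊕ 0x27 = 0x95.
P2: E(K, 0xB2) = 0x67; 0x6D ⊕ 0x67 = 0x0A.
P3: E(K, 0x6D) = 0x0C; 0x59 ⊕ 0x0C = 0x55.
P4: E(K, 0x59) = 0x00; 0xC7 ⊕ 0x00 = 0xC7.
P5: E(K, 0xC7) = 0x72; 0x75 ⊕ 0x72 = 0x07.

P0 = 0x68, P1 = 0x95, P2 = 0x0A, P3 = 0x55, P4 = 0xC7, P5 = 0x07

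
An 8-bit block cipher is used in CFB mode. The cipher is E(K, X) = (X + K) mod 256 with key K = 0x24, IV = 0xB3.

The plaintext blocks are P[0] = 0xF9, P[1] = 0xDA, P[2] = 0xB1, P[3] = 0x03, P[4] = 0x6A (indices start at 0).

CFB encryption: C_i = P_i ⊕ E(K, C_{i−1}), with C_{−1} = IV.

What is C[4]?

C[4] = 0x0C

C[0]: E(K, 0xB3) = 0xD7; 0xF9 ⊕ 0xD7 = 0x2E.
C[1]: E(K, 0x2E) = 0x52; 0xDA ⊕ 0x52 = 0x88.
C[2]: E(K, 0x88) = 0xAC; 0xB1 ⊕ 0xAC = 0x1D.
C[3]: E(K, 0x1D) = 0x41; 0x03 ⊕ 0x41 = 0x42.
C[4]: E(K, 0x42) = 0x66; 0x6A ⊕ 0x66 = 0x0C.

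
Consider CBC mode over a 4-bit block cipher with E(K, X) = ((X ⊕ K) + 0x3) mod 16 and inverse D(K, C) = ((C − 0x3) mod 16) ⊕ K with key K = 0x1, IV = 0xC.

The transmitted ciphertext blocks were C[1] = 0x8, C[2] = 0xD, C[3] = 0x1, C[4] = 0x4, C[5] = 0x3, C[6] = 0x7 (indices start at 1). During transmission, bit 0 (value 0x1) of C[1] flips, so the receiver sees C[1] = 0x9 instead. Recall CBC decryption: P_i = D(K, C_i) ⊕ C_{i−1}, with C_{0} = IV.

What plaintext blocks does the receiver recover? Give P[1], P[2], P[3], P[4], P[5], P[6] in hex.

P[1] = 0xB, P[2] = 0x2, P[3] = 0x2, P[4] = 0x1, P[5] = 0x5, P[6] = 0x6

Only C[1] changed, to 0x9. In CBC, a change in C_i garbles P_i and flips the same bit in P_{i+1}. Decrypting the received ciphertext:
P[1]: D(K, 0x9) = 0x7; 0x7 ⊕ 0xC = 0xB.
P[2]: D(K, 0xD) = 0xB; 0xB ⊕ 0x9 = 0x2.
P[3]: D(K, 0x1) = 0xF; 0xF ⊕ 0xD = 0x2.
P[4]: D(K, 0x4) = 0x0; 0x0 ⊕ 0x1 = 0x1.
P[5]: D(K, 0x3) = 0x1; 0x1 ⊕ 0x4 = 0x5.
P[6]: D(K, 0x7) = 0x5; 0x5 ⊕ 0x3 = 0x6.
Blocks that differ from the original plaintext: P[1], P[2].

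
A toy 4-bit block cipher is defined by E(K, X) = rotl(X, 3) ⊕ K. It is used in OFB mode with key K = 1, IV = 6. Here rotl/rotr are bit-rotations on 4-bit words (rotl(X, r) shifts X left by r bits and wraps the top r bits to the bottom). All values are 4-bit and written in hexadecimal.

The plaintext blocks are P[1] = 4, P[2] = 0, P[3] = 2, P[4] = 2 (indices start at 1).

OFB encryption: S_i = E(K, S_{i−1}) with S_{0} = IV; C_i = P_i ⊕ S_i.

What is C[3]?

C[1]: S = E(K, 6) = 2; 4 ⊕ 2 = 6.
C[2]: S = E(K, 2) = 0; 0 ⊕ 0 = 0.
C[3]: S = E(K, 0) = 1; 2 ⊕ 1 = 3.

C[3] = 3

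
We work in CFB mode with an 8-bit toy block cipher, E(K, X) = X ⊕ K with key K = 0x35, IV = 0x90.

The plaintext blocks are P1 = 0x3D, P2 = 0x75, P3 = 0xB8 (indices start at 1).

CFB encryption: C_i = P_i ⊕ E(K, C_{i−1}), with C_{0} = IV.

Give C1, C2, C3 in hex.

C1: E(K, 0x90) = 0xA5; 0x3D ⊕ 0xA5 = 0x98.
C2: E(K, 0x98) = 0xAD; 0x75 ⊕ 0xAD = 0xD8.
C3: E(K, 0xD8) = 0xED; 0xB8 ⊕ 0xED = 0x55.

C1 = 0x98, C2 = 0xD8, C3 = 0x55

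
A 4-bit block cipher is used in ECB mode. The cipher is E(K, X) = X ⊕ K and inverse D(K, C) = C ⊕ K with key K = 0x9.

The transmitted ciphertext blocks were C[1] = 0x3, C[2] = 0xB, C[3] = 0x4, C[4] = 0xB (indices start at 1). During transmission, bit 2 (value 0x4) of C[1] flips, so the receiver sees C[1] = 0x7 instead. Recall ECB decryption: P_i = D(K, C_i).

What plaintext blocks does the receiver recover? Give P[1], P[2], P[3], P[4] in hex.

P[1] = 0xE, P[2] = 0x2, P[3] = 0xD, P[4] = 0x2

Only C[1] changed, to 0x7. In ECB, a change in C_i affects only P_i. Decrypting the received ciphertext:
P[1]: D(K, 0x7) = 0xE.
P[2]: D(K, 0xB) = 0x2.
P[3]: D(K, 0x4) = 0xD.
P[4]: D(K, 0xB) = 0x2.
Blocks that differ from the original plaintext: P[1].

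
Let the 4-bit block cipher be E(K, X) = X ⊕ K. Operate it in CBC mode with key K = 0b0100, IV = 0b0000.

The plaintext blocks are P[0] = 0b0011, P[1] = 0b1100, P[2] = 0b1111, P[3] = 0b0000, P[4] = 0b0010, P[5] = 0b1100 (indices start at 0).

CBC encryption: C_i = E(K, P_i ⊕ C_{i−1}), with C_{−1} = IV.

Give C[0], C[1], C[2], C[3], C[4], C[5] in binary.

C[0]: P[0] ⊕ 0b0000 = 0b0011; E(K, 0b0011) = 0b0111.
C[1]: P[1] ⊕ 0b0111 = 0b1011; E(K, 0b1011) = 0b1111.
C[2]: P[2] ⊕ 0b1111 = 0b0000; E(K, 0b0000) = 0b0100.
C[3]: P[3] ⊕ 0b0100 = 0b0100; E(K, 0b0100) = 0b0000.
C[4]: P[4] ⊕ 0b0000 = 0b0010; E(K, 0b0010) = 0b0110.
C[5]: P[5] ⊕ 0b0110 = 0b1010; E(K, 0b1010) = 0b1110.

C[0] = 0b0111, C[1] = 0b1111, C[2] = 0b0100, C[3] = 0b0000, C[4] = 0b0110, C[5] = 0b1110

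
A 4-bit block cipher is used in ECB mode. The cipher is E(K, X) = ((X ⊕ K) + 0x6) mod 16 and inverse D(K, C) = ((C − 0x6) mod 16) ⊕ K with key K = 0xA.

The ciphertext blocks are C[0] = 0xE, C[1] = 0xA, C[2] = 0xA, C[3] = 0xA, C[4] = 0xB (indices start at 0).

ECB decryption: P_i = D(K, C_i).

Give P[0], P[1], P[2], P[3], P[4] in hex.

P[0] = 0x2, P[1] = 0xE, P[2] = 0xE, P[3] = 0xE, P[4] = 0xF

P[0]: D(K, 0xE) = 0x2.
P[1]: D(K, 0xA) = 0xE.
P[2]: D(K, 0xA) = 0xE.
P[3]: D(K, 0xA) = 0xE.
P[4]: D(K, 0xB) = 0xF.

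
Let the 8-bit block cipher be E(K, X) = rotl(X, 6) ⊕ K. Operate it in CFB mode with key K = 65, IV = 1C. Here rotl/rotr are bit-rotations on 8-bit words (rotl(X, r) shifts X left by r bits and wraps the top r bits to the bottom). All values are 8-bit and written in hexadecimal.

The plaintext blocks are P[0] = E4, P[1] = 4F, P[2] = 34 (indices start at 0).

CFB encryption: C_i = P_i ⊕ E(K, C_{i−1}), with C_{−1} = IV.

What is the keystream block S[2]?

87

C[0]: E(K, 1C) = 62; E4 ⊕ 62 = 86.
C[1]: E(K, 86) = C4; 4F ⊕ C4 = 8B.
C[2]: E(K, 8B) = 87; 34 ⊕ 87 = B3.
So S[2] = 87.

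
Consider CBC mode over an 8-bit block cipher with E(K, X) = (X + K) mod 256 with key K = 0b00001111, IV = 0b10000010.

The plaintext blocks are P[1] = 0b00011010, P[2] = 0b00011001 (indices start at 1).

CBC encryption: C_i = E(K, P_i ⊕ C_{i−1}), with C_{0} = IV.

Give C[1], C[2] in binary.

C[1] = 0b10100111, C[2] = 0b11001101

C[1]: P[1] ⊕ 0b10000010 = 0b10011000; E(K, 0b10011000) = 0b10100111.
C[2]: P[2] ⊕ 0b10100111 = 0b10111110; E(K, 0b10111110) = 0b11001101.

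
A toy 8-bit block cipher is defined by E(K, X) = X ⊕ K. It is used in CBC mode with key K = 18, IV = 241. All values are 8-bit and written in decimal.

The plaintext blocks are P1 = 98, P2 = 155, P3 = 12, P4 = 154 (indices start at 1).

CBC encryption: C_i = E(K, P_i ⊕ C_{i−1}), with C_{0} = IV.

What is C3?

C3 = 22

C1: P1 ⊕ 241 = 147; E(K, 147) = 129.
C2: P2 ⊕ 129 = 26; E(K, 26) = 8.
C3: P3 ⊕ 8 = 4; E(K, 4) = 22.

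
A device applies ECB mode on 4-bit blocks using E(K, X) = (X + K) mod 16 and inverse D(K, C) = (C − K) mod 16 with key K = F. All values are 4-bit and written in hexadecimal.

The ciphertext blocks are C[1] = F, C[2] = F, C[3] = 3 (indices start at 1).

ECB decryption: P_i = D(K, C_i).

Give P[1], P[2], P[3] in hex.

P[1] = 0, P[2] = 0, P[3] = 4

P[1]: D(K, F) = 0.
P[2]: D(K, F) = 0.
P[3]: D(K, 3) = 4.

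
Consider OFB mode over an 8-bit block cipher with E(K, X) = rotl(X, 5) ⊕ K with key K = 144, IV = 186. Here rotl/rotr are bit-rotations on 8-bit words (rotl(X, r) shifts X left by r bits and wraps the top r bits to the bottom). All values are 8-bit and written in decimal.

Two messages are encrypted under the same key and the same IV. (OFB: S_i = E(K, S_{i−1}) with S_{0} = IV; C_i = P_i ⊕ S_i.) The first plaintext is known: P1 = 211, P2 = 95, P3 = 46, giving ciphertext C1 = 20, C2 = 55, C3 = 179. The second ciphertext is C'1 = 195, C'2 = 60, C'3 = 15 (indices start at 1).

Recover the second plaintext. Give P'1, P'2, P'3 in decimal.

In OFB with a reused IV, both messages share the same keystream S_i, so C_i ⊕ C'_i = P_i ⊕ P'_i and thus P'_i = P_i ⊕ C_i ⊕ C'_i.
P'1: 211 ⊕ 20 ⊕ 195 = 4.
P'2: 95 ⊕ 55 ⊕ 60 = 84.
P'3: 46 ⊕ 179 ⊕ 15 = 146.

P'1 = 4, P'2 = 84, P'3 = 146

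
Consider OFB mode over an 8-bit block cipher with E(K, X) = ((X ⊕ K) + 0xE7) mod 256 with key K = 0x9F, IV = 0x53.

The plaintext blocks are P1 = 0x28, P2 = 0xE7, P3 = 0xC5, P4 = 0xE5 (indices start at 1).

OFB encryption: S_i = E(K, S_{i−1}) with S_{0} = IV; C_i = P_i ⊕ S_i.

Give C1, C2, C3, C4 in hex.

C1 = 0x9B, C2 = 0xF4, C3 = 0xB6, C4 = 0x36

C1: S = E(K, 0x53) = 0xB3; 0x28 ⊕ 0xB3 = 0x9B.
C2: S = E(K, 0xB3) = 0x13; 0xE7 ⊕ 0x13 = 0xF4.
C3: S = E(K, 0x13) = 0x73; 0xC5 ⊕ 0x73 = 0xB6.
C4: S = E(K, 0x73) = 0xD3; 0xE5 ⊕ 0xD3 = 0x36.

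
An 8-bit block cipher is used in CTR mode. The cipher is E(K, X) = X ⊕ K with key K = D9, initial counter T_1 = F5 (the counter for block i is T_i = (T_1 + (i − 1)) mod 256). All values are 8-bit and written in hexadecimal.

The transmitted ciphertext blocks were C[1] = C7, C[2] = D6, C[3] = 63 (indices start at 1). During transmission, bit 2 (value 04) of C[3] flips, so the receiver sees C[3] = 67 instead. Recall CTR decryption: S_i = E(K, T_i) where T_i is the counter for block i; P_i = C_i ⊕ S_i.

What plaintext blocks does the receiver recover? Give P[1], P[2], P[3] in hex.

P[1] = EB, P[2] = F9, P[3] = 49

Only C[3] changed, to 67. In CTR, a change in C_i flips the same bit in P_i only; the keystream is unaffected. Decrypting the received ciphertext:
P[1]: T = F5, S = E(K, T) = 2C; C7 ⊕ 2C = EB.
P[2]: T = F6, S = E(K, T) = 2F; D6 ⊕ 2F = F9.
P[3]: T = F7, S = E(K, T) = 2E; 67 ⊕ 2E = 49.
Blocks that differ from the original plaintext: P[3].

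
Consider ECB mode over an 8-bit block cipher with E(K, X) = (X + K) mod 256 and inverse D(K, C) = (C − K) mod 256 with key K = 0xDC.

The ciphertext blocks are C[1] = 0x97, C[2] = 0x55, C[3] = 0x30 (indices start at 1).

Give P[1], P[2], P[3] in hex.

P[1] = 0xBB, P[2] = 0x79, P[3] = 0x54

ECB decryption: P_i = D(K, C_i).
P[1]: D(K, 0x97) = 0xBB.
P[2]: D(K, 0x55) = 0x79.
P[3]: D(K, 0x30) = 0x54.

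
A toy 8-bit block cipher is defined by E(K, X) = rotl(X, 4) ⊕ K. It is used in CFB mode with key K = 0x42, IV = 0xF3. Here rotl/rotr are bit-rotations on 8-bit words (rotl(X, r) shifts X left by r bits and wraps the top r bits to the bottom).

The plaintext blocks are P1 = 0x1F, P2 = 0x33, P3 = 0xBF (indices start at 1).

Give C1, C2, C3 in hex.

CFB encryption: C_i = P_i ⊕ E(K, C_{i−1}), with C_{0} = IV.
C1: E(K, 0xF3) = 0x7D; 0x1F ⊕ 0x7D = 0x62.
C2: E(K, 0x62) = 0x64; 0x33 ⊕ 0x64 = 0x57.
C3: E(K, 0x57) = 0x37; 0xBF ⊕ 0x37 = 0x88.

C1 = 0x62, C2 = 0x57, C3 = 0x88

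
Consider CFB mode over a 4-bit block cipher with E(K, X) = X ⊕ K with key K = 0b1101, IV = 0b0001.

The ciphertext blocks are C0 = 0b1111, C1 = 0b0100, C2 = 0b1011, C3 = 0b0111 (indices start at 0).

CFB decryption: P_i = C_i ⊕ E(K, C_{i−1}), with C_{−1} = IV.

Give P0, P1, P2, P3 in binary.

P0: E(K, 0b0001) = 0b1100; 0b1111 ⊕ 0b1100 = 0b0011.
P1: E(K, 0b1111) = 0b0010; 0b0100 ⊕ 0b0010 = 0b0110.
P2: E(K, 0b0100) = 0b1001; 0b1011 ⊕ 0b1001 = 0b0010.
P3: E(K, 0b1011) = 0b0110; 0b0111 ⊕ 0b0110 = 0b0001.

P0 = 0b0011, P1 = 0b0110, P2 = 0b0010, P3 = 0b0001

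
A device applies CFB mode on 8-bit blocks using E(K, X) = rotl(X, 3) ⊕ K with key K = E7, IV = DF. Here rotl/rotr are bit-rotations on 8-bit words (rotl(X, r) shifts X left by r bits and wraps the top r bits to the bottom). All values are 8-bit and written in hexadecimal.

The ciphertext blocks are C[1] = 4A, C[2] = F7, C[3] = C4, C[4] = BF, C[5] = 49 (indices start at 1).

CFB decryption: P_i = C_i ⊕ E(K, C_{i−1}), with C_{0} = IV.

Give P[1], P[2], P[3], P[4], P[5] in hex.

P[1] = 53, P[2] = 42, P[3] = 9C, P[4] = 7E, P[5] = 53

P[1]: E(K, DF) = 19; 4A ⊕ 19 = 53.
P[2]: E(K, 4A) = B5; F7 ⊕ B5 = 42.
P[3]: E(K, F7) = 58; C4 ⊕ 58 = 9C.
P[4]: E(K, C4) = C1; BF ⊕ C1 = 7E.
P[5]: E(K, BF) = 1A; 49 ⊕ 1A = 53.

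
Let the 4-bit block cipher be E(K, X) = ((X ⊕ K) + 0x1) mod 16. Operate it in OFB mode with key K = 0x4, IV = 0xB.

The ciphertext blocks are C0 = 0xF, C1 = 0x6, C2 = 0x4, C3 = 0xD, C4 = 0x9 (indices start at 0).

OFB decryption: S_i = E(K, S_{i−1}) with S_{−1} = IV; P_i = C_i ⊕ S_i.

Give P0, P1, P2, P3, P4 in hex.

P0: S = E(K, 0xB) = 0x0; 0xF ⊕ 0x0 = 0xF.
P1: S = E(K, 0x0) = 0x5; 0x6 ⊕ 0x5 = 0x3.
P2: S = E(K, 0x5) = 0x2; 0x4 ⊕ 0x2 = 0x6.
P3: S = E(K, 0x2) = 0x7; 0xD ⊕ 0x7 = 0xA.
P4: S = E(K, 0x7) = 0x4; 0x9 ⊕ 0x4 = 0xD.

P0 = 0xF, P1 = 0x3, P2 = 0x6, P3 = 0xA, P4 = 0xD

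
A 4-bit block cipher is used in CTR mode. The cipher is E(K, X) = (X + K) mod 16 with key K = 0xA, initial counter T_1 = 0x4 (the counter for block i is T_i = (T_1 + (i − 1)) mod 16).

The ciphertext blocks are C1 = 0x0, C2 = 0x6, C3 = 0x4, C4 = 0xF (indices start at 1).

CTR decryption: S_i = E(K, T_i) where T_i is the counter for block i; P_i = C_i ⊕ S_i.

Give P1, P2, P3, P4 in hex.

P1: T = 0x4, S = E(K, T) = 0xE; 0x0 ⊕ 0xE = 0xE.
P2: T = 0x5, S = E(K, T) = 0xF; 0x6 ⊕ 0xF = 0x9.
P3: T = 0x6, S = E(K, T) = 0x0; 0x4 ⊕ 0x0 = 0x4.
P4: T = 0x7, S = E(K, T) = 0x1; 0xF ⊕ 0x1 = 0xE.

P1 = 0xE, P2 = 0x9, P3 = 0x4, P4 = 0xE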